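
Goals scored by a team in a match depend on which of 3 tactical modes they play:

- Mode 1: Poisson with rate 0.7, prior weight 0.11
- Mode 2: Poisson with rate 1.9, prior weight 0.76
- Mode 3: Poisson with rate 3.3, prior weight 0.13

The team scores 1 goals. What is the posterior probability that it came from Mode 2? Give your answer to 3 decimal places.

Posterior ∝ prior × likelihood, so P(k | x) ∝ π_k f_k(x); normalise over all components.
Poisson probabilities:
  p_1 = 0.34761
  p_2 = 0.28418
  p_3 = 0.121714
Multiply by the mixture weights:
  π_1·p_1 = 0.11 × 0.34761 = 0.0382371
  π_2·p_2 = 0.76 × 0.28418 = 0.215977
  π_3·p_3 = 0.13 × 0.121714 = 0.0158229
Evidence: 0.0382371 + 0.215977 + 0.0158229 = 0.270037
So the posterior for Mode 2 is 0.215977 / 0.270037 ≈ 0.800.

0.800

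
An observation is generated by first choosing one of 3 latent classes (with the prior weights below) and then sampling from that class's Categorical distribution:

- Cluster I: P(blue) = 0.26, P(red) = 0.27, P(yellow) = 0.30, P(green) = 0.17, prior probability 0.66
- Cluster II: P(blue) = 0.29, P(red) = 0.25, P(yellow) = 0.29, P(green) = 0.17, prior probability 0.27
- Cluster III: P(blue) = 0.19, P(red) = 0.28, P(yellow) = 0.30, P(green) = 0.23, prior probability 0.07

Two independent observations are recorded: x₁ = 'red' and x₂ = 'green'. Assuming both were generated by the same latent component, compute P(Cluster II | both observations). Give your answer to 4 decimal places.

0.2480

By Bayes' theorem, P(k | x) = π_k f_k(x) / Σ_j π_j f_j(x).
Since both observations come from the same component, the likelihood for component k is f_k(x₁)·f_k(x₂).
  L_I = [P(red | comp) = 0.27] × [0.17] = 0.0459
  L_II = [P(red | comp) = 0.25] × [0.17] = 0.0425
  L_III = [P(red | comp) = 0.28] × [0.23] = 0.0644
Prior × likelihood for each component:
  π_I·L_I = 0.66 × 0.0459 = 0.030294
  π_II·L_II = 0.27 × 0.0425 = 0.011475
  π_III·L_III = 0.07 × 0.0644 = 0.004508
Sum: 0.030294 + 0.011475 + 0.004508 = 0.046277
P(Cluster II | x) ≈ 0.2480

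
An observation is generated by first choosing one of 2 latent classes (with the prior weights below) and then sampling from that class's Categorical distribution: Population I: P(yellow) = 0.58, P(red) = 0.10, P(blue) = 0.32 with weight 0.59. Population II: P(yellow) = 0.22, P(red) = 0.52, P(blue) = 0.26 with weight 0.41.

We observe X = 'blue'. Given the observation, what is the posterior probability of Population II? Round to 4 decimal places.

0.3609

P(component k | x) = π_k·f_k(x) / marginal(x), where marginal(x) = Σ_j π_j·f_j(x).
Evaluate each component's likelihood at the observed value:
  L_I = 0.32
  L_II = 0.26
Unnormalised posteriors:
  π_I·L_I = 0.59 × 0.32 = 0.1888
  π_II·L_II = 0.41 × 0.26 = 0.1066
Marginal: 0.1888 + 0.1066 = 0.2954
So the posterior for Population II is 0.1066 / 0.2954 ≈ 0.3609.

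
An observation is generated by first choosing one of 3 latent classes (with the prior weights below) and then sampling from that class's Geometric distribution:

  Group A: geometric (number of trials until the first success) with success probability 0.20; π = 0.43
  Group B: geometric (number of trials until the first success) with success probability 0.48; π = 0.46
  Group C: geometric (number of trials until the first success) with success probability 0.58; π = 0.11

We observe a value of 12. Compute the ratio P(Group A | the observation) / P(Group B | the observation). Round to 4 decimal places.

44.5095

The posterior odds equal the prior odds times the likelihood ratio: (P(Z=i)/P(Z=j))·(f_i(x)/f_j(x)).
Geometric probabilities:
  p_A = 0.20·(1−0.20)^11 = 0.20·0.0858993 = 0.0171799
  p_B = 0.48·(1−0.48)^11 = 0.48·0.000751687 = 0.00036081
  p_C = 0.58·(1−0.58)^11 = 0.58·7.17368e-05 = 4.16074e-05
Odds = (0.43/0.46) × (0.0171799/0.00036081) = 0.934783 × 47.6148 ≈ 44.5095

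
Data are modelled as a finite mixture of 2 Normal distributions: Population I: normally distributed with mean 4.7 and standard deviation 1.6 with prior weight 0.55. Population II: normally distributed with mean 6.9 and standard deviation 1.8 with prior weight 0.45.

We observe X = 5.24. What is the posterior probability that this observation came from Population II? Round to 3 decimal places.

0.335

The responsibility of component k is π_k f_k(x) divided by Σ_j π_j f_j(x).
Evaluate each component's likelihood at the observed value:
  L_I = 0.235535
  L_II = 0.144862
Unnormalised posteriors:
  π_I·L_I = 0.55 × 0.235535 = 0.129544
  π_II·L_II = 0.45 × 0.144862 = 0.065188
Normaliser: 0.129544 + 0.065188 = 0.194732
Responsibility of Population II: 0.065188 / 0.194732 ≈ 0.335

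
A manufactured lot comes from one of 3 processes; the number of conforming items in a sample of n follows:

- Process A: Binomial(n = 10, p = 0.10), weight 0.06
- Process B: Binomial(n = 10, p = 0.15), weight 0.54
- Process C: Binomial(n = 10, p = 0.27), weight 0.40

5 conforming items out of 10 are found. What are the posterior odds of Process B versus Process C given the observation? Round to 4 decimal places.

0.1529

The posterior odds equal the prior odds times the likelihood ratio: (P(Z=i)/P(Z=j))·(f_i(x)/f_j(x)).
Evaluate each component's likelihood at the observed value:
  f_A = C(10,5)·0.10^5·0.90^5 = 252·1e-05·0.59049 = 0.00148803
  f_B = C(10,5)·0.15^5·0.85^5 = 252·7.59375e-05·0.443705 = 0.00849086
  f_C = C(10,5)·0.27^5·0.73^5 = 252·0.00143489·0.207307 = 0.0749607
0.00458506 / 0.0299843 ≈ 0.1529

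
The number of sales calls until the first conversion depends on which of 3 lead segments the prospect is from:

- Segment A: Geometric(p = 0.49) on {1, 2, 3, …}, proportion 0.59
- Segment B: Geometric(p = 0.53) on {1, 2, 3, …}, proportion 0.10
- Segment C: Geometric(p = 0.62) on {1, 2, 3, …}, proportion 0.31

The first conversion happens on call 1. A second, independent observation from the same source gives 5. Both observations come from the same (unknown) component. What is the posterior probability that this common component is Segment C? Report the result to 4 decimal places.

The responsibility of component k is π_k f_k(x) divided by Σ_j π_j f_j(x).
Since both observations come from the same component, the likelihood for component k is f_k(x₁)·f_k(x₂).
  p_A = [0.49·(1−0.49)^0 = 0.49·1 = 0.49] × [0.0331495] = 0.0162432
  p_B = [0.53·(1−0.53)^0 = 0.53·1 = 0.53] × [0.0258623] = 0.013707
  p_C = [0.62·(1−0.62)^0 = 0.62·1 = 0.62] × [0.0129278] = 0.00801526
Weight by the priors:
  π_A·p_A = 0.59 × 0.0162432 = 0.00958352
  π_B·p_B = 0.10 × 0.013707 = 0.0013707
  π_C·p_C = 0.31 × 0.00801526 = 0.00248473
Marginal: 0.00958352 + 0.0013707 + 0.00248473 = 0.0134389
So the posterior for Segment C is 0.00248473 / 0.0134389 ≈ 0.1849.

0.1849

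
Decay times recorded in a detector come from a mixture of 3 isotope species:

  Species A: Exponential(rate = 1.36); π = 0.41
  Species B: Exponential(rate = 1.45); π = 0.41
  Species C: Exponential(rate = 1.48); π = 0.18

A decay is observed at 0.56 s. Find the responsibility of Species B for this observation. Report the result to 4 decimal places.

The responsibility of component k is w_k f_k(x) divided by Σ_j w_j f_j(x).
Exponential densities:
  p_A = 0.63501
  p_B = 0.643755
  p_C = 0.646128
Weight by the priors:
  w_A·p_A = 0.41 × 0.63501 = 0.260354
  w_B·p_B = 0.41 × 0.643755 = 0.26394
  w_C·p_C = 0.18 × 0.646128 = 0.116303
Evidence: 0.260354 + 0.26394 + 0.116303 = 0.640597
Responsibility of Species B: 0.26394 / 0.640597 ≈ 0.4120

0.4120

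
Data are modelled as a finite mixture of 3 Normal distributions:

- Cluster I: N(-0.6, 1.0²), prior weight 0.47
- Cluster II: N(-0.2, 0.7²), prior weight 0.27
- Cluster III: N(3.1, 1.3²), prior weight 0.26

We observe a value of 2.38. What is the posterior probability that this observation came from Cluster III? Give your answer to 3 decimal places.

0.966

Apply Bayes' rule: the posterior for each component is proportional to its prior times its likelihood at x.
Component likelihoods at x = 2.38:
  L_I = (1/(1.0·√(2π)))·exp(−(2.38−-0.6)²/(2·1.0²)) = 0.398942·exp(-4.44020) = 0.00470496
  L_II = (1/(0.7·√(2π)))·exp(−(2.38−-0.2)²/(2·0.7²)) = 0.569918·exp(-6.79224) = 0.000639702
  L_III = (1/(1.3·√(2π)))·exp(−(2.38−3.1)²/(2·1.3²)) = 0.306879·exp(-0.15337) = 0.263244
Unnormalised posteriors:
  π_I·L_I = 0.47 × 0.00470496 = 0.00221133
  π_II·L_II = 0.27 × 0.000639702 = 0.000172719
  π_III·L_III = 0.26 × 0.263244 = 0.0684433
Evidence: 0.00221133 + 0.000172719 + 0.0684433 = 0.0708274
P(Cluster III | 2.38) ≈ 0.966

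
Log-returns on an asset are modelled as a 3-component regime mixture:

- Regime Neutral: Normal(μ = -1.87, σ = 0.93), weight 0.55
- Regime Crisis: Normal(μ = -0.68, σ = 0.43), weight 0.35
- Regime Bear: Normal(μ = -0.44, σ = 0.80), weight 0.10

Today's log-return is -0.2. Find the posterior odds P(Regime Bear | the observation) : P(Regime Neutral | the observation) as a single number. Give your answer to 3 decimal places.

Only the two components matter; the odds are (π_i f_i(x)) / (π_j f_j(x)).
Component likelihoods at x = -0.2:
  L_Neutral = (1/(0.93·√(2π)))·exp(−(-0.2−-1.87)²/(2·0.93²)) = 0.428970·exp(-1.61227) = 0.0855516
  L_Crisis = (1/(0.43·√(2π)))·exp(−(-0.2−-0.68)²/(2·0.43²)) = 0.927773·exp(-0.62304) = 0.497576
  L_Bear = (1/(0.80·√(2π)))·exp(−(-0.2−-0.44)²/(2·0.80²)) = 0.498678·exp(-0.04500) = 0.476735
0.0476735 / 0.0470534 ≈ 1.013

1.013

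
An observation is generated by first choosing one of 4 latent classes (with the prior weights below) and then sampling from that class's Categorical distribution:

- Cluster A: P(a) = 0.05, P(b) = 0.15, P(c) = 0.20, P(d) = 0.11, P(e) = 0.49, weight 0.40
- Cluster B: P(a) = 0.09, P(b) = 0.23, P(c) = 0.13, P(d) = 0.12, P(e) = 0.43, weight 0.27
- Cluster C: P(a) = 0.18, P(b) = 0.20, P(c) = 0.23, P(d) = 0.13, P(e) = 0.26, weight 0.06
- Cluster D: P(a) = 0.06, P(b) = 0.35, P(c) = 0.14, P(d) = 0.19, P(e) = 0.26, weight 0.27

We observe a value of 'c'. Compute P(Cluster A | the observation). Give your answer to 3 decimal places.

P(component k | x) = P(Z=k)·f_k(x) / marginal(x), where marginal(x) = Σ_j P(Z=j)·f_j(x).
Component likelihoods at x = 'c':
  f_A = 0.2
  f_B = 0.13
  f_C = 0.23
  f_D = 0.14
Weight by the priors:
  P(Z=A)·f_A = 0.40 × 0.2 = 0.08
  P(Z=B)·f_B = 0.27 × 0.13 = 0.0351
  P(Z=C)·f_C = 0.06 × 0.23 = 0.0138
  P(Z=D)·f_D = 0.27 × 0.14 = 0.0378
Normaliser: 0.08 + 0.0351 + 0.0138 + 0.0378 = 0.1667
So the posterior for Cluster A is 0.08 / 0.1667 ≈ 0.480.

0.480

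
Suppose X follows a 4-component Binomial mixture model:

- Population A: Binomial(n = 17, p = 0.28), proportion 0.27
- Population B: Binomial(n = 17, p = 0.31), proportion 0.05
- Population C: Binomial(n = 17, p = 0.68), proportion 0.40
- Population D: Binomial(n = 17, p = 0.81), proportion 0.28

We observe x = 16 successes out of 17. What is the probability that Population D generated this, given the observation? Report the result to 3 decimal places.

Posterior ∝ prior × likelihood, so P(k | x) ∝ π_k f_k(x); normalise over all components.
Binomial probabilities:
  p_A = C(17,16)·0.28^16·0.72^1 = 17·1.42734e-09·0.72 = 1.74707e-08
  p_B = C(17,16)·0.31^16·0.69^1 = 17·7.27423e-09·0.69 = 8.53267e-08
  p_C = C(17,16)·0.68^16·0.32^1 = 17·0.00208998·0.32 = 0.0113695
  p_D = C(17,16)·0.81^16·0.19^1 = 17·0.0343368·0.19 = 0.110908
Weight by the priors:
  π_A·p_A = 0.27 × 1.74707e-08 = 4.71708e-09
  π_B·p_B = 0.05 × 8.53267e-08 = 4.26634e-09
  π_C·p_C = 0.40 × 0.0113695 = 0.0045478
  π_D·p_D = 0.28 × 0.110908 = 0.0310542
Denominator: 4.71708e-09 + 4.26634e-09 + 0.0045478 + 0.0310542 = 0.035602
Responsibility of Population D: 0.0310542 / 0.035602 ≈ 0.872

0.872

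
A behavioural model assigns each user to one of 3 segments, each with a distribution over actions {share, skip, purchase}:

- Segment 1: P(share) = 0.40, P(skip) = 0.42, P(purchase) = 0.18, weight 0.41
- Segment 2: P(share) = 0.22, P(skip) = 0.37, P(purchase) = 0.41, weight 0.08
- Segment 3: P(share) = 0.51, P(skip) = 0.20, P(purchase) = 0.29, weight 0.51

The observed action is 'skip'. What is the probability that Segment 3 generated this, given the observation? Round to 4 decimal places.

By Bayes' theorem, P(k | x) = w_k f_k(x) / Σ_j w_j f_j(x).
Categorical probabilities:
  f_1 = 0.42
  f_2 = 0.37
  f_3 = 0.2
Prior × likelihood for each component:
  w_1·f_1 = 0.41 × 0.42 = 0.1722
  w_2·f_2 = 0.08 × 0.37 = 0.0296
  w_3·f_3 = 0.51 × 0.2 = 0.102
Sum: 0.1722 + 0.0296 + 0.102 = 0.3038
Responsibility of Segment 3: 0.102 / 0.3038 ≈ 0.3357

0.3357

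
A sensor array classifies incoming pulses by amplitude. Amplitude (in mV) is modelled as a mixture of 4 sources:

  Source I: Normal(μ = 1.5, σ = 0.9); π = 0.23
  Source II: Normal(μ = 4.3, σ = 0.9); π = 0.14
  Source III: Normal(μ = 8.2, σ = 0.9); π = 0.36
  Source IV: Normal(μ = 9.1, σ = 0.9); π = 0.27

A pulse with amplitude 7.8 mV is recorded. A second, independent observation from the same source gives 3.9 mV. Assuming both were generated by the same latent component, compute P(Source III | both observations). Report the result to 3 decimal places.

0.052

By Bayes' theorem, P(k | x) = P(Z=k) f_k(x) / Σ_j P(Z=j) f_j(x).
Since both observations come from the same component, the likelihood for component k is f_k(x₁)·f_k(x₂).
  f_I = [(1/(0.9·√(2π)))·exp(−(7.8−1.5)²/(2·0.9²)) = 0.443269·exp(-24.50000) = 1.01497e-11] × [0.0126622] = 1.28517e-13
  f_II = [(1/(0.9·√(2π)))·exp(−(7.8−4.3)²/(2·0.9²)) = 0.443269·exp(-7.56173) = 0.000230489] × [0.401582] = 9.25603e-05
  f_III = [(1/(0.9·√(2π)))·exp(−(7.8−8.2)²/(2·0.9²)) = 0.443269·exp(-0.09877) = 0.401582] × [4.89568e-06] = 1.96602e-06
  f_IV = [(1/(0.9·√(2π)))·exp(−(7.8−9.1)²/(2·0.9²)) = 0.443269·exp(-1.04321) = 0.156173] × [2.49864e-08] = 3.90221e-09
Prior × likelihood for each component:
  P(Z=I)·f_I = 0.23 × 1.28517e-13 = 2.9559e-14
  P(Z=II)·f_II = 0.14 × 9.25603e-05 = 1.29584e-05
  P(Z=III)·f_III = 0.36 × 1.96602e-06 = 7.07766e-07
  P(Z=IV)·f_IV = 0.27 × 3.90221e-09 = 1.0536e-09
Marginal: 2.9559e-14 + 1.29584e-05 + 7.07766e-07 + 1.0536e-09 = 1.36673e-05
P(Source III | x₁,x₂) = 7.07766e-07 / 1.36673e-05 ≈ 0.052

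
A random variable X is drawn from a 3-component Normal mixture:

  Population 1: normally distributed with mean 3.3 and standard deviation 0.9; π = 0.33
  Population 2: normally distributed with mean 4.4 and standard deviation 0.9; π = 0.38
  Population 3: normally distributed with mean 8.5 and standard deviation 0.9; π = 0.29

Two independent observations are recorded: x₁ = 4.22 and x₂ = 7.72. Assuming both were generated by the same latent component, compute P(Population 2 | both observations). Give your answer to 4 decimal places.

0.9914

By Bayes' theorem, P(k | x) = w_k f_k(x) / Σ_j w_j f_j(x).
Since both observations come from the same component, the likelihood for component k is f_k(x₁)·f_k(x₂).
  f_1 = [0.262883] × [2.5662e-06] = 6.7461e-07
  f_2 = [0.434492] × [0.000491756] = 0.000213664
  f_3 = [5.44272e-06] × [0.304485] = 1.65723e-06
Prior × likelihood for each component:
  w_1·f_1 = 0.33 × 6.7461e-07 = 2.22621e-07
  w_2·f_2 = 0.38 × 0.000213664 = 8.11923e-05
  w_3·f_3 = 0.29 × 1.65723e-06 = 4.80595e-07
Denominator: 2.22621e-07 + 8.11923e-05 + 4.80595e-07 = 8.18955e-05
P(Population 2 | x₁, x₂) = 8.11923e-05 / 8.18955e-05 ≈ 0.9914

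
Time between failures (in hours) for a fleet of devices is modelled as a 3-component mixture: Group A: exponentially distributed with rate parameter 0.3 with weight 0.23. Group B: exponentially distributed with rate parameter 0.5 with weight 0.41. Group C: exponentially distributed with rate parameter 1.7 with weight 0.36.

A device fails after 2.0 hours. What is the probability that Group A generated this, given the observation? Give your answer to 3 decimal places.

Posterior ∝ prior × likelihood, so P(k | x) ∝ π_k f_k(x); normalise over all components.
Evaluate each component's likelihood at the observed value:
  L_A = 0.3·e^(−0.3·2.0) = 0.3·e^(−0.6000) = 0.164643
  L_B = 0.5·e^(−0.5·2.0) = 0.5·e^(−1.0000) = 0.18394
  L_C = 1.7·e^(−1.7·2.0) = 1.7·e^(−3.4000) = 0.0567346
Multiply by the mixture weights:
  π_A·L_A = 0.23 × 0.164643 = 0.037868
  π_B·L_B = 0.41 × 0.18394 = 0.0754153
  π_C·L_C = 0.36 × 0.0567346 = 0.0204244
Denominator: 0.037868 + 0.0754153 + 0.0204244 = 0.133708
So the posterior for Group A is 0.037868 / 0.133708 ≈ 0.283.

0.283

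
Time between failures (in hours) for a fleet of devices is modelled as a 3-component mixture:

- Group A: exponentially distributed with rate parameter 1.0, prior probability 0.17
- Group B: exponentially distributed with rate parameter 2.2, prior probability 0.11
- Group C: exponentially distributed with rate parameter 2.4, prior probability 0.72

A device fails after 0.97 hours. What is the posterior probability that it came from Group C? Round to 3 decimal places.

By Bayes' theorem, P(k | x) = P(Z=k) f_k(x) / Σ_j P(Z=j) f_j(x).
Component likelihoods at x = 0.97 hours:
  p_A = 1.0·e^(−1.0·0.97) = 1.0·e^(−0.9700) = 0.379083
  p_B = 2.2·e^(−2.2·0.97) = 2.2·e^(−2.1340) = 0.260398
  p_C = 2.4·e^(−2.4·0.97) = 2.4·e^(−2.3280) = 0.233977
Weight by the priors:
  P(Z=A)·p_A = 0.17 × 0.379083 = 0.0644441
  P(Z=B)·p_B = 0.11 × 0.260398 = 0.0286438
  P(Z=C)·p_C = 0.72 × 0.233977 = 0.168464
Sum: 0.0644441 + 0.0286438 + 0.168464 = 0.261552
Responsibility of Group C: 0.168464 / 0.261552 ≈ 0.644

0.644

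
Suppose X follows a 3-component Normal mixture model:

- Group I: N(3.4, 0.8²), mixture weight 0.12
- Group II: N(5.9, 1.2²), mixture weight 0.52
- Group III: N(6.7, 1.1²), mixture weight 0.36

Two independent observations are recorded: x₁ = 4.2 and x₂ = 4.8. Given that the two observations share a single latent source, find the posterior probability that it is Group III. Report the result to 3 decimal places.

0.043

The responsibility of component k is w_k f_k(x) divided by Σ_j w_j f_j(x).
Since both observations come from the same component, the likelihood for component k is f_k(x₁)·f_k(x₂).
  L_I = [(1/(0.8·√(2π)))·exp(−(4.2−3.4)²/(2·0.8²)) = 0.498678·exp(-0.50000) = 0.302463] × [0.107847] = 0.0326197
  L_II = [(1/(1.2·√(2π)))·exp(−(4.2−5.9)²/(2·1.2²)) = 0.332452·exp(-1.00347) = 0.121878] × [0.218406] = 0.026619
  L_III = [(1/(1.1·√(2π)))·exp(−(4.2−6.7)²/(2·1.1²)) = 0.362675·exp(-2.58264) = 0.0274087] × [0.0815952] = 0.00223642
Prior × likelihood for each component:
  w_I·L_I = 0.12 × 0.0326197 = 0.00391436
  w_II·L_II = 0.52 × 0.026619 = 0.0138419
  w_III·L_III = 0.36 × 0.00223642 = 0.000805112
Normaliser: 0.00391436 + 0.0138419 + 0.000805112 = 0.0185613
P(Group III | data) ≈ 0.043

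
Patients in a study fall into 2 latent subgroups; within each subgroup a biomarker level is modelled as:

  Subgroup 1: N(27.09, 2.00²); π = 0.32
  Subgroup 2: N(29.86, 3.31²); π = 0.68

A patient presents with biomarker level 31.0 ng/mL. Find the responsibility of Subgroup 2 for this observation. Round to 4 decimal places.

0.8911

Posterior ∝ prior × likelihood, so P(k | x) ∝ w_k f_k(x); normalise over all components.
Normal densities:
  L_1 = 0.0295079
  L_2 = 0.113586
Unnormalised posteriors:
  w_1·L_1 = 0.32 × 0.0295079 = 0.00944252
  w_2·L_2 = 0.68 × 0.113586 = 0.0772384
Normaliser: 0.00944252 + 0.0772384 = 0.0866809
P(Subgroup 2 | x) = 0.0772384 / 0.0866809 ≈ 0.8911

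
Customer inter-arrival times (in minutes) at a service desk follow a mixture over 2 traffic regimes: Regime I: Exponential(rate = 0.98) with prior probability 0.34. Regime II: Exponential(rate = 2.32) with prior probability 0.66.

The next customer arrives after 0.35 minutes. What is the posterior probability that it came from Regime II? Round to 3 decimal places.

By Bayes' theorem, P(k | x) = w_k f_k(x) / Σ_j w_j f_j(x).
Exponential densities:
  L_I = 0.695445
  L_II = 1.03001
Multiply by the mixture weights:
  w_I·L_I = 0.34 × 0.695445 = 0.236451
  w_II·L_II = 0.66 × 1.03001 = 0.679806
Evidence: 0.236451 + 0.679806 = 0.916257
P(Regime II | the observation) ≈ 0.742

0.742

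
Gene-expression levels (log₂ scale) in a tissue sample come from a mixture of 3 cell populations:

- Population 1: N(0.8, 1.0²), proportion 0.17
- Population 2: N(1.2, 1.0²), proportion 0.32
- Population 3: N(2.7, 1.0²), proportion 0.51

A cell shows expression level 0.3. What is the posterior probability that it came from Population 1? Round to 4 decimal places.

Apply Bayes' rule: the posterior for each component is proportional to its prior times its likelihood at x.
Normal densities:
  f_1 = (1/(1.0·√(2π)))·exp(−(0.3−0.8)²/(2·1.0²)) = 0.398942·exp(-0.12500) = 0.352065
  f_2 = (1/(1.0·√(2π)))·exp(−(0.3−1.2)²/(2·1.0²)) = 0.398942·exp(-0.40500) = 0.266085
  f_3 = (1/(1.0·√(2π)))·exp(−(0.3−2.7)²/(2·1.0²)) = 0.398942·exp(-2.88000) = 0.0223945
Multiply by the mixture weights:
  P(Z=1)·f_1 = 0.17 × 0.352065 = 0.0598511
  P(Z=2)·f_2 = 0.32 × 0.266085 = 0.0851473
  P(Z=3)·f_3 = 0.51 × 0.0223945 = 0.0114212
Marginal: 0.0598511 + 0.0851473 + 0.0114212 = 0.15642
P(Population 1 | 0.3) = 0.0598511 / 0.15642 ≈ 0.3826

0.3826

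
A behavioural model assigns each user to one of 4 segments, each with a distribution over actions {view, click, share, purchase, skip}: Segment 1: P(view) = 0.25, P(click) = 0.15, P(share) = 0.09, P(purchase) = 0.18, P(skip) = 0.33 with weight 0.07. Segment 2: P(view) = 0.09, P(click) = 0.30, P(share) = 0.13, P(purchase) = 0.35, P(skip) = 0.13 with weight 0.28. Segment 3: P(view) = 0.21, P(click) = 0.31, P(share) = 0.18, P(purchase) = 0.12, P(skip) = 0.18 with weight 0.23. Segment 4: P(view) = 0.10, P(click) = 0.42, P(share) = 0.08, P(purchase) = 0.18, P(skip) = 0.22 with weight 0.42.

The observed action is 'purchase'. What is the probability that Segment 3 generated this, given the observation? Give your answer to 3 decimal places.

0.129

By Bayes' theorem, P(k | x) = π_k f_k(x) / Σ_j π_j f_j(x).
Component likelihoods at x = 'purchase':
  L_1 = 0.18
  L_2 = 0.35
  L_3 = 0.12
  L_4 = 0.18
Unnormalised posteriors:
  π_1·L_1 = 0.07 × 0.18 = 0.0126
  π_2·L_2 = 0.28 × 0.35 = 0.098
  π_3·L_3 = 0.23 × 0.12 = 0.0276
  π_4·L_4 = 0.42 × 0.18 = 0.0756
Normaliser: 0.0126 + 0.098 + 0.0276 + 0.0756 = 0.2138
Responsibility of Segment 3: 0.0276 / 0.2138 ≈ 0.129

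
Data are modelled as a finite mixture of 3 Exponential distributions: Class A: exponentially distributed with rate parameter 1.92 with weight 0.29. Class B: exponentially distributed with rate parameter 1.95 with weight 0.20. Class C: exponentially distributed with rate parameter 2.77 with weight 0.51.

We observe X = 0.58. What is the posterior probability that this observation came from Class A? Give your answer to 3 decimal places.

0.309

P(component k | x) = π_k·f_k(x) / marginal(x), where marginal(x) = Σ_j π_j·f_j(x).
Evaluate each component's likelihood at the observed value:
  L_A = 1.92·e^(−1.92·0.58) = 1.92·e^(−1.1136) = 0.630479
  L_B = 1.95·e^(−1.95·0.58) = 1.95·e^(−1.1310) = 0.629285
  L_C = 2.77·e^(−2.77·0.58) = 2.77·e^(−1.6066) = 0.555574
Multiply by the mixture weights:
  π_A·L_A = 0.29 × 0.630479 = 0.182839
  π_B·L_B = 0.20 × 0.629285 = 0.125857
  π_C·L_C = 0.51 × 0.555574 = 0.283343
Evidence: 0.182839 + 0.125857 + 0.283343 = 0.592039
P(Class A | the observation) ≈ 0.309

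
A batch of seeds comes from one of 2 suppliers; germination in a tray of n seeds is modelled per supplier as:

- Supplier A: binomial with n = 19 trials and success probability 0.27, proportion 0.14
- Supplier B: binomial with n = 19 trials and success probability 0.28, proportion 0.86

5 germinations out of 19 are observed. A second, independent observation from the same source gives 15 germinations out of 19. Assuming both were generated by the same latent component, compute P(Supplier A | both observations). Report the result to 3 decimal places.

By Bayes' theorem, P(k | x) = π_k f_k(x) / Σ_j π_j f_j(x).
Since both observations come from the same component, the likelihood for component k is f_k(x₁)·f_k(x₂).
  L_A = [C(19,5)·0.27^5·0.73^14 = 11628·0.00143489·0.0122045 = 0.203631] × [3.25186e-06] = 6.62179e-07
  L_B = [C(19,5)·0.28^5·0.72^14 = 11628·0.00172104·0.0100613 = 0.201349] × [5.30987e-06] = 1.06914e-06
Prior × likelihood for each component:
  π_A·L_A = 0.14 × 6.62179e-07 = 9.27051e-08
  π_B·L_B = 0.86 × 1.06914e-06 = 9.1946e-07
Evidence: 9.27051e-08 + 9.1946e-07 = 1.01217e-06
Responsibility of Supplier A: 9.27051e-08 / 1.01217e-06 ≈ 0.092

0.092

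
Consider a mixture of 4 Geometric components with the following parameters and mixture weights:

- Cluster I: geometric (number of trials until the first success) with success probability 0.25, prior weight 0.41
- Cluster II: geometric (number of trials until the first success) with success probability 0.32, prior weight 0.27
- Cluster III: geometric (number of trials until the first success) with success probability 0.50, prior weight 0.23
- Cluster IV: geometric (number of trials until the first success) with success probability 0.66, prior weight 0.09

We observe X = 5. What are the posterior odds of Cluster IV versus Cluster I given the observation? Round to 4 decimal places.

0.0245

Only the two components matter; the odds are (P(Z=i) f_i(x)) / (P(Z=j) f_j(x)).
Evaluate each component's likelihood at the observed value:
  f_I = 0.25·(1−0.25)^4 = 0.25·0.316406 = 0.0791016
  f_II = 0.32·(1−0.32)^4 = 0.32·0.213814 = 0.0684204
  f_III = 0.50·(1−0.50)^4 = 0.50·0.0625 = 0.03125
  f_IV = 0.66·(1−0.66)^4 = 0.66·0.0133634 = 0.00881982
Posterior odds = (P(Z=IV)·f_IV) / (P(Z=I)·f_I) = (0.09·0.00881982) / (0.41·0.0791016) = 0.000793784 / 0.0324316 ≈ 0.0245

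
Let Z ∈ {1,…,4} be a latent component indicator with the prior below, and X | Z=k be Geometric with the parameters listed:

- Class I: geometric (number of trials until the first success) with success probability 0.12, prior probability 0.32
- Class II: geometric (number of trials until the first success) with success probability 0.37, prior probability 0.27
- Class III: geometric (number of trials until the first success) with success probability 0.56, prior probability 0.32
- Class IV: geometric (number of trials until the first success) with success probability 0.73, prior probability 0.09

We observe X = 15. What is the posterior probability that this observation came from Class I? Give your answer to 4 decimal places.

0.9761

The responsibility of component k is P(Z=k) f_k(x) divided by Σ_j P(Z=j) f_j(x).
Geometric probabilities:
  f_I = 0.0200419
  f_II = 0.000574076
  f_III = 5.70855e-06
  f_IV = 7.98759e-09
Weight by the priors:
  P(Z=I)·f_I = 0.32 × 0.0200419 = 0.0064134
  P(Z=II)·f_II = 0.27 × 0.000574076 = 0.000155001
  P(Z=III)·f_III = 0.32 × 5.70855e-06 = 1.82673e-06
  P(Z=IV)·f_IV = 0.09 × 7.98759e-09 = 7.18883e-10
Denominator: 0.0064134 + 0.000155001 + 1.82673e-06 + 7.18883e-10 = 0.00657023
P(Class I | 15) = 0.0064134 / 0.00657023 ≈ 0.9761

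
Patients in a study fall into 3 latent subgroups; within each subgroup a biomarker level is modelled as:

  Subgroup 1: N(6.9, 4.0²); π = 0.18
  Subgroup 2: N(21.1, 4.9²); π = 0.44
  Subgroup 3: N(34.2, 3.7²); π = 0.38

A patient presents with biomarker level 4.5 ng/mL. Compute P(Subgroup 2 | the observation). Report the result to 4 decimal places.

The responsibility of component k is π_k f_k(x) divided by Σ_j π_j f_j(x).
Component likelihoods at x = 4.5 ng/mL:
  p_1 = 0.0833062
  p_2 = 0.000262144
  p_3 = 1.09957e-15
Prior × likelihood for each component:
  π_1·p_1 = 0.18 × 0.0833062 = 0.0149951
  π_2·p_2 = 0.44 × 0.000262144 = 0.000115343
  π_3·p_3 = 0.38 × 1.09957e-15 = 4.17838e-16
Sum: 0.0149951 + 0.000115343 + 4.17838e-16 = 0.0151105
P(Subgroup 2 | the observation) = 0.000115343 / 0.0151105 ≈ 0.0076

0.0076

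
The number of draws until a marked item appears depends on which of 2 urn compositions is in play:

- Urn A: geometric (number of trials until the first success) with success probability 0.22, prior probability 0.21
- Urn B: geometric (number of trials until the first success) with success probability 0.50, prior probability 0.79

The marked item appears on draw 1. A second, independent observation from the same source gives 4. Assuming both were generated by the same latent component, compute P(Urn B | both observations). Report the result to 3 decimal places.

0.837

Apply Bayes' rule: the posterior for each component is proportional to its prior times its likelihood at x.
Since both observations come from the same component, the likelihood for component k is f_k(x₁)·f_k(x₂).
  f_A = [0.22·(1−0.22)^0 = 0.22·1 = 0.22] × [0.104401] = 0.0229683
  f_B = [0.50·(1−0.50)^0 = 0.50·1 = 0.5] × [0.0625] = 0.03125
Prior × likelihood for each component:
  π_A·f_A = 0.21 × 0.0229683 = 0.00482335
  π_B·f_B = 0.79 × 0.03125 = 0.0246875
Evidence: 0.00482335 + 0.0246875 = 0.0295108
P(Urn B | x₁,x₂) = 0.0246875 / 0.0295108 ≈ 0.837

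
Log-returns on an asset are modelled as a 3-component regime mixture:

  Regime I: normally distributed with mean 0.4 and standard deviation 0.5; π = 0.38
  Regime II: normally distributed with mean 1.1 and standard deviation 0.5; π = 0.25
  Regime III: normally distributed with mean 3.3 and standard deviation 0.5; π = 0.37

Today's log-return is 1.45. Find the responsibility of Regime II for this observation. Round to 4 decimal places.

By Bayes' theorem, P(k | x) = π_k f_k(x) / Σ_j π_j f_j(x).
Component likelihoods at x = 1.45:
  f_I = (1/(0.5·√(2π)))·exp(−(1.45−0.4)²/(2·0.5²)) = 0.797885·exp(-2.20500) = 0.0879672
  f_II = (1/(0.5·√(2π)))·exp(−(1.45−1.1)²/(2·0.5²)) = 0.797885·exp(-0.24500) = 0.624508
  f_III = (1/(0.5·√(2π)))·exp(−(1.45−3.3)²/(2·0.5²)) = 0.797885·exp(-6.84500) = 0.000849561
Unnormalised posteriors:
  π_I·f_I = 0.38 × 0.0879672 = 0.0334275
  π_II·f_II = 0.25 × 0.624508 = 0.156127
  π_III·f_III = 0.37 × 0.000849561 = 0.000314337
Sum: 0.0334275 + 0.156127 + 0.000314337 = 0.189869
P(Regime II | 1.45) = 0.156127 / 0.189869 ≈ 0.8223

0.8223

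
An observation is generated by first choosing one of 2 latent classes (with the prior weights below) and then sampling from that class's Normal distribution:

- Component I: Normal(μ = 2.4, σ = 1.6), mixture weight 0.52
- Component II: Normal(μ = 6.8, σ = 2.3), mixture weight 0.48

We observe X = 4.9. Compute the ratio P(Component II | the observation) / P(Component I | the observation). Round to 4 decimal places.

Posterior odds = (π_i f_i(x)) / (π_j f_j(x)); the normalising sum cancels.
Component likelihoods at x = 4.9:
  L_I = (1/(1.6·√(2π)))·exp(−(4.9−2.4)²/(2·1.6²)) = 0.249339·exp(-1.22070) = 0.0735606
  L_II = (1/(2.3·√(2π)))·exp(−(4.9−6.8)²/(2·2.3²)) = 0.173453·exp(-0.34121) = 0.12331
Odds = (0.48/0.52) × (0.12331/0.0735606) = 0.923077 × 1.6763 ≈ 1.5474

1.5474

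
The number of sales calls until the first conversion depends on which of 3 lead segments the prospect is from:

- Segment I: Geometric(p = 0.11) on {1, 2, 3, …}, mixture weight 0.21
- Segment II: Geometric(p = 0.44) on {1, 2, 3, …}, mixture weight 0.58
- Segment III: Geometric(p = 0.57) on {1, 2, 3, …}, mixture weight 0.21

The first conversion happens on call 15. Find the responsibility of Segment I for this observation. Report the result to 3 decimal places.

0.983

The responsibility of component k is π_k f_k(x) divided by Σ_j π_j f_j(x).
Geometric probabilities:
  f_I = 0.11·(1−0.11)^14 = 0.11·0.195641 = 0.0215205
  f_II = 0.44·(1−0.44)^14 = 0.44·0.000298286 = 0.000131246
  f_III = 0.57·(1−0.57)^14 = 0.57·7.38854e-06 = 4.21147e-06
Prior × likelihood for each component:
  π_I·f_I = 0.21 × 0.0215205 = 0.00451931
  π_II·f_II = 0.58 × 0.000131246 = 7.61225e-05
  π_III·f_III = 0.21 × 4.21147e-06 = 8.84408e-07
Denominator: 0.00451931 + 7.61225e-05 + 8.84408e-07 = 0.00459632
P(Segment I | the observation) ≈ 0.983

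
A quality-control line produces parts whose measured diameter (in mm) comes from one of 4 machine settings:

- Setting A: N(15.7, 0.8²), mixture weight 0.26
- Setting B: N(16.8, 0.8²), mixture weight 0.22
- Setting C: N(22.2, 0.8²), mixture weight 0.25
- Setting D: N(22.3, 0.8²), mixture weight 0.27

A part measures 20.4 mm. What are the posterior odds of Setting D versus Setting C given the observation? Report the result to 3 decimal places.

0.809

The posterior odds equal the prior odds times the likelihood ratio: (π_i/π_j)·(f_i(x)/f_j(x)).
Normal densities:
  p_A = 1.59532e-08
  p_B = 1.99797e-05
  p_C = 0.0396746
  p_D = 0.0297149
0.00802302 / 0.00991864 ≈ 0.809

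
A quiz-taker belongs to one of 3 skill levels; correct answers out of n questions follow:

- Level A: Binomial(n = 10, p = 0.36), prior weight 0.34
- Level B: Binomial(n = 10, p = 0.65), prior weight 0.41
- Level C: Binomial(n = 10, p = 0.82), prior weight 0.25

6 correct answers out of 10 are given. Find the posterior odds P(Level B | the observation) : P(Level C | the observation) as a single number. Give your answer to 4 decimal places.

Only the two components matter; the odds are (π_i f_i(x)) / (π_j f_j(x)).
Evaluate each component's likelihood at the observed value:
  p_A = 0.0766927
  p_B = 0.237668
  p_C = 0.0670181
0.0974441 / 0.0167545 ≈ 5.8160

5.8160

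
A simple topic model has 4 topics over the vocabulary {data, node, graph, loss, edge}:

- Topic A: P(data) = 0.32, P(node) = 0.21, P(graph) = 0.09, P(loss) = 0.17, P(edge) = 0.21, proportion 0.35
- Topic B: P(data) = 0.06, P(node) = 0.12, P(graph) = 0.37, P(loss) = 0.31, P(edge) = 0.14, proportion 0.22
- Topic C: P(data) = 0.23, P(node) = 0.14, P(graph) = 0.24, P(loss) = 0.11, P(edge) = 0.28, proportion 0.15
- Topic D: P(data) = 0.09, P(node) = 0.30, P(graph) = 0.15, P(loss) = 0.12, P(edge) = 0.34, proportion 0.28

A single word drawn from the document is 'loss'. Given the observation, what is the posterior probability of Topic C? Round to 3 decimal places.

0.093

Posterior ∝ prior × likelihood, so P(k | x) ∝ w_k f_k(x); normalise over all components.
Evaluate each component's likelihood at the observed value:
  L_A = P(loss | comp) = 0.17
  L_B = P(loss | comp) = 0.31
  L_C = P(loss | comp) = 0.11
  L_D = P(loss | comp) = 0.12
Weight by the priors:
  w_A·L_A = 0.35 × 0.17 = 0.0595
  w_B·L_B = 0.22 × 0.31 = 0.0682
  w_C·L_C = 0.15 × 0.11 = 0.0165
  w_D·L_D = 0.28 × 0.12 = 0.0336
Evidence: 0.0595 + 0.0682 + 0.0165 + 0.0336 = 0.1778
P(Topic C | x) ≈ 0.093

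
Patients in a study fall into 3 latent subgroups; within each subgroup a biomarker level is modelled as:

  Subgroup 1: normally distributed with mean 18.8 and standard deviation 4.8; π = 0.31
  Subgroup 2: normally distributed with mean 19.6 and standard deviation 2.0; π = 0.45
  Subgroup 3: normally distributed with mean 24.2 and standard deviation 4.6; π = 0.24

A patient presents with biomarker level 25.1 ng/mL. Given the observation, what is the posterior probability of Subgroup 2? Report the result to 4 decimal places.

0.0613

Posterior ∝ prior × likelihood, so P(k | x) ∝ w_k f_k(x); normalise over all components.
Normal densities:
  p_1 = (1/(4.8·√(2π)))·exp(−(25.1−18.8)²/(2·4.8²)) = 0.083113·exp(-0.86133) = 0.0351236
  p_2 = (1/(2.0·√(2π)))·exp(−(25.1−19.6)²/(2·2.0²)) = 0.199471·exp(-3.78125) = 0.00454678
  p_3 = (1/(4.6·√(2π)))·exp(−(25.1−24.2)²/(2·4.6²)) = 0.086727·exp(-0.01914) = 0.0850824
Multiply by the mixture weights:
  w_1·p_1 = 0.31 × 0.0351236 = 0.0108883
  w_2·p_2 = 0.45 × 0.00454678 = 0.00204605
  w_3·p_3 = 0.24 × 0.0850824 = 0.0204198
Sum: 0.0108883 + 0.00204605 + 0.0204198 = 0.0333541
So the posterior for Subgroup 2 is 0.00204605 / 0.0333541 ≈ 0.0613.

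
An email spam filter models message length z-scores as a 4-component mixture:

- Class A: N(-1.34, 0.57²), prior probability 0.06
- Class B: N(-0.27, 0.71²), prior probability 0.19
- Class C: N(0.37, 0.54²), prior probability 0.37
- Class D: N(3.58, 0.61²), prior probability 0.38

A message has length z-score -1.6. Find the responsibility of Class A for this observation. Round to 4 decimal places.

Apply Bayes' rule: the posterior for each component is proportional to its prior times its likelihood at x.
Component likelihoods at x = -1.6:
  p_A = (1/(0.57·√(2π)))·exp(−(-1.6−-1.34)²/(2·0.57²)) = 0.699899·exp(-0.10403) = 0.630746
  p_B = (1/(0.71·√(2π)))·exp(−(-1.6−-0.27)²/(2·0.71²)) = 0.561891·exp(-1.75451) = 0.0972023
  p_C = (1/(0.54·√(2π)))·exp(−(-1.6−0.37)²/(2·0.54²)) = 0.738782·exp(-6.65449) = 0.000951715
  p_D = (1/(0.61·√(2π)))·exp(−(-1.6−3.58)²/(2·0.61²)) = 0.654004·exp(-36.05536) = 1.43528e-16
Multiply by the mixture weights:
  w_A·p_A = 0.06 × 0.630746 = 0.0378448
  w_B·p_B = 0.19 × 0.0972023 = 0.0184684
  w_C·p_C = 0.37 × 0.000951715 = 0.000352135
  w_D·p_D = 0.38 × 1.43528e-16 = 5.45405e-17
Sum: 0.0378448 + 0.0184684 + 0.000352135 + 5.45405e-17 = 0.0566653
P(Class A | -1.6) = 0.0378448 / 0.0566653 ≈ 0.6679

0.6679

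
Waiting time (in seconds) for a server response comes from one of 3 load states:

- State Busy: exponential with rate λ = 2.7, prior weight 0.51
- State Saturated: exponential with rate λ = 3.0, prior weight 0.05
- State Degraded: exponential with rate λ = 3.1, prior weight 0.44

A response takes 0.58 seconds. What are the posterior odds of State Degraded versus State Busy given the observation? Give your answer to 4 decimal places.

0.7855

The posterior odds equal the prior odds times the likelihood ratio: (π_i/π_j)·(f_i(x)/f_j(x)).
Component likelihoods at x = 0.58 seconds:
  L_Busy = 0.563973
  L_Saturated = 0.526561
  L_Degraded = 0.513452
Odds = (0.44/0.51) × (0.513452/0.563973) = 0.862745 × 0.91042 ≈ 0.7855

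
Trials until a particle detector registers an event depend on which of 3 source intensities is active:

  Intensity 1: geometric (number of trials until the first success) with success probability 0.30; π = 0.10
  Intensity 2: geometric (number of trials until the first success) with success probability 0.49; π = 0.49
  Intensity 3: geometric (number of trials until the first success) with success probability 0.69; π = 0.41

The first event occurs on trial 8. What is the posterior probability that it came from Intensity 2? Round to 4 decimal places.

P(component k | x) = π_k·f_k(x) / marginal(x), where marginal(x) = Σ_j π_j·f_j(x).
Component likelihoods at x = 8:
  p_1 = 0.0247063
  p_2 = 0.00439731
  p_3 = 0.000189837
Unnormalised posteriors:
  π_1·p_1 = 0.10 × 0.0247063 = 0.00247063
  π_2·p_2 = 0.49 × 0.00439731 = 0.00215468
  π_3·p_3 = 0.41 × 0.000189837 = 7.78332e-05
Marginal: 0.00247063 + 0.00215468 + 7.78332e-05 = 0.00470315
So the posterior for Intensity 2 is 0.00215468 / 0.00470315 ≈ 0.4581.

0.4581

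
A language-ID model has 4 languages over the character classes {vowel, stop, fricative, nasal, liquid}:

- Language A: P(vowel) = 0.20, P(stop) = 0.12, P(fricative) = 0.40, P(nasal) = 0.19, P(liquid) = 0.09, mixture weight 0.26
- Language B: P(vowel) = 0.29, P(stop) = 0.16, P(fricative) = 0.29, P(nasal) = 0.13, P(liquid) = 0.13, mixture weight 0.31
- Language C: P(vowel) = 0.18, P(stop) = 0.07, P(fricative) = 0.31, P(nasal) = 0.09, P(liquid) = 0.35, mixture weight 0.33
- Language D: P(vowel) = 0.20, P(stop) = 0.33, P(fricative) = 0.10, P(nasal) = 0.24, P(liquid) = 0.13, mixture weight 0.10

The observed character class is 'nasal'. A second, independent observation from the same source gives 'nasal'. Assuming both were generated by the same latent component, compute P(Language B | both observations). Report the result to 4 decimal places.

0.2272

Posterior ∝ prior × likelihood, so P(k | x) ∝ P(Z=k) f_k(x); normalise over all components.
Since both observations come from the same component, the likelihood for component k is f_k(x₁)·f_k(x₂).
  p_A = [P(nasal | comp) = 0.19] × [0.19] = 0.0361
  p_B = [P(nasal | comp) = 0.13] × [0.13] = 0.0169
  p_C = [P(nasal | comp) = 0.09] × [0.09] = 0.0081
  p_D = [P(nasal | comp) = 0.24] × [0.24] = 0.0576
Multiply by the mixture weights:
  P(Z=A)·p_A = 0.26 × 0.0361 = 0.009386
  P(Z=B)·p_B = 0.31 × 0.0169 = 0.005239
  P(Z=C)·p_C = 0.33 × 0.0081 = 0.002673
  P(Z=D)·p_D = 0.10 × 0.0576 = 0.00576
Sum: 0.009386 + 0.005239 + 0.002673 + 0.00576 = 0.023058
So the posterior for Language B is 0.005239 / 0.023058 ≈ 0.2272.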